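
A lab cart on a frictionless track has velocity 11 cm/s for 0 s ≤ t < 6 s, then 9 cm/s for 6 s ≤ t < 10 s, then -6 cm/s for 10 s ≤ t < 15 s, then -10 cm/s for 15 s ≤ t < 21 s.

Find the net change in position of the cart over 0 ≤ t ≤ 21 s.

12 cm

Net displacement equals the area under the velocity-time graph (areas below the axis count negative).
0–6 s: 11 × 6 = 66 cm
6–10 s: 9 × 4 = 36 cm
10–15 s: -6 × 5 = -30 cm
15–21 s: -10 × 6 = -60 cm
Net displacement = 12 cm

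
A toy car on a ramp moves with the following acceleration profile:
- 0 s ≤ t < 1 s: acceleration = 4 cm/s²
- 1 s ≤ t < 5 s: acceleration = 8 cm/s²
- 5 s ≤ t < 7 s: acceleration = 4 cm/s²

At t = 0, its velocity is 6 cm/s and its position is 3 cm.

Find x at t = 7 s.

207 cm

On each constant-a segment, Δv = aΔt and Δx = v₀Δt + ½aΔt²; chain segment to segment.
0–1 s: v starts 6 cm/s; Δx = 6·1 + ½·4·1² = 8 cm; v ends 10 cm/s.
1–5 s: v starts 10 cm/s; Δx = 10·4 + ½·8·4² = 104 cm; v ends 42 cm/s.
5–7 s: v starts 42 cm/s; Δx = 42·2 + ½·4·2² = 92 cm; v ends 50 cm/s.
x(7) = 3 + Σ Δx = 207 cm.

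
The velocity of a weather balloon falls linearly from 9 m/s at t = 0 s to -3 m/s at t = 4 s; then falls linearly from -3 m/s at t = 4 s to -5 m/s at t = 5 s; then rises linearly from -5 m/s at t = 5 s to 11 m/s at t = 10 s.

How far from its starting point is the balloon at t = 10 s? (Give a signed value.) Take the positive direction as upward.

Net displacement equals the area under the velocity-time graph (areas below the axis count negative).
0–4 s: ½(9 + -3)(4) = 12 m
4–5 s: ½(-3 + -5)(1) = -4 m
5–10 s: ½(-5 + 11)(5) = 15 m
Net displacement = 23 m

23 m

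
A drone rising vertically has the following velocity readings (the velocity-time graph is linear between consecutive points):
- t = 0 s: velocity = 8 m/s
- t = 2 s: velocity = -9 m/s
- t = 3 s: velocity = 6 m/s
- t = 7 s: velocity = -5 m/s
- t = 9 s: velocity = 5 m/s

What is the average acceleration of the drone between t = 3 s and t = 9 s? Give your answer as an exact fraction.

-1/6 m/s²

Average acceleration = Δv/Δt = (5 − 6)/(9 − 3) = -1/6 m/s².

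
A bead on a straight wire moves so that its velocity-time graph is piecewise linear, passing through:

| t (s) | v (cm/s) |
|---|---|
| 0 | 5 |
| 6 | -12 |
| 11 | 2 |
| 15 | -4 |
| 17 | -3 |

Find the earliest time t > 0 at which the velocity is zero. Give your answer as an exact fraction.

v changes sign on 0–6 s (from 5 to -12); the graph is linear there, so v = 0 at t = 0 + (-5)·(6 − 0)/(-12 − 5) = 30/17 s.

t = 30/17 s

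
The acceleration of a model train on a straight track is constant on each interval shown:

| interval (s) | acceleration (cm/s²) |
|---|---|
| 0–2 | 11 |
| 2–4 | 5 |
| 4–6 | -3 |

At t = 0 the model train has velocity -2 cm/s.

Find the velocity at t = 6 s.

Δv equals the area under the a-t graph; then v = v₀ + Δv.
0–2 s: 11 × 2 = 22 cm/s
2–4 s: 5 × 2 = 10 cm/s
4–6 s: -3 × 2 = -6 cm/s
Δv = 26 cm/s, so v(6) = -2 + (26) = 24 cm/s.

24 cm/s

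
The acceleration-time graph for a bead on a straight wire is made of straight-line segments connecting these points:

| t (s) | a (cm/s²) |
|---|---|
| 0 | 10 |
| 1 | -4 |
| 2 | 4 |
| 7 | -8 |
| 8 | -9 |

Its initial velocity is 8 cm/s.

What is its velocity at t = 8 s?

Δv equals the area under the a-t graph; then v = v₀ + Δv.
0–1 s: ½(10 + -4)(1) = 3 cm/s
1–2 s: ½(-4 + 4)(1) = 0 cm/s
2–7 s: ½(4 + -8)(5) = -10 cm/s
7–8 s: ½(-8 + -9)(1) = -8.5 cm/s
Δv = -15.5 cm/s, so v(8) = 8 + (-15.5) = -7.5 cm/s.

-7.5 cm/s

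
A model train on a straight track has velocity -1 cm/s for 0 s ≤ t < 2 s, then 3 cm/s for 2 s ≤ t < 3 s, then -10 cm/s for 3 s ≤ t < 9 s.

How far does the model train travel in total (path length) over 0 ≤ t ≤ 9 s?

Total distance travelled is ∫|v| dt — sum the magnitudes of each area piece.
0–2 s: |-1| × 2 = 2 cm
2–3 s: |3| × 1 = 3 cm
3–9 s: |-10| × 6 = 60 cm
Total distance = 65 cm

65 cm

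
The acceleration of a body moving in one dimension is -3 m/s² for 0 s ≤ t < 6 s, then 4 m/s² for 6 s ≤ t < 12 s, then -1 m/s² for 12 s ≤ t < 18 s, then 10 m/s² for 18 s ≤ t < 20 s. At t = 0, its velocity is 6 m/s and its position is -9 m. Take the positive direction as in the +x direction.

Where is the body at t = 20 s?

59 m

On each constant-a segment, Δv = aΔt and Δx = v₀Δt + ½aΔt²; chain segment to segment.
0–6 s: v starts 6 m/s; Δx = 6·6 + ½·-3·6² = -18 m; v ends -12 m/s.
6–12 s: v starts -12 m/s; Δx = -12·6 + ½·4·6² = 0 m; v ends 12 m/s.
12–18 s: v starts 12 m/s; Δx = 12·6 + ½·-1·6² = 54 m; v ends 6 m/s.
18–20 s: v starts 6 m/s; Δx = 6·2 + ½·10·2² = 32 m; v ends 26 m/s.
x(20) = -9 + Σ Δx = 59 m.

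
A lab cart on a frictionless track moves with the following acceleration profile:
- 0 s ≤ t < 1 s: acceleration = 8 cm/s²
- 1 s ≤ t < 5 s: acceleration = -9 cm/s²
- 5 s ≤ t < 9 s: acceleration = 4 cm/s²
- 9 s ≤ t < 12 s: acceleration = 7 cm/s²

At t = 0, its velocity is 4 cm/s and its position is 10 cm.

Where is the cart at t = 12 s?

On each constant-a segment, Δv = aΔt and Δx = v₀Δt + ½aΔt²; chain segment to segment.
0–1 s: v starts 4 cm/s; Δx = 4·1 + ½·8·1² = 8 cm; v ends 12 cm/s.
1–5 s: v starts 12 cm/s; Δx = 12·4 + ½·-9·4² = -24 cm; v ends -24 cm/s.
5–9 s: v starts -24 cm/s; Δx = -24·4 + ½·4·4² = -64 cm; v ends -8 cm/s.
9–12 s: v starts -8 cm/s; Δx = -8·3 + ½·7·3² = 7.5 cm; v ends 13 cm/s.
x(12) = 10 + Σ Δx = -62.5 cm.

-62.5 cm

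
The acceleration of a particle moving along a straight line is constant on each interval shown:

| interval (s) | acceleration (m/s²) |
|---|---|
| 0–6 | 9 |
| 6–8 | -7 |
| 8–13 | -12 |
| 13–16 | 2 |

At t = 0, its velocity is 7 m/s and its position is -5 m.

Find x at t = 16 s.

362 m

On each constant-a segment, Δv = aΔt and Δx = v₀Δt + ½aΔt²; chain segment to segment.
0–6 s: v starts 7 m/s; Δx = 7·6 + ½·9·6² = 204 m; v ends 61 m/s.
6–8 s: v starts 61 m/s; Δx = 61·2 + ½·-7·2² = 108 m; v ends 47 m/s.
8–13 s: v starts 47 m/s; Δx = 47·5 + ½·-12·5² = 85 m; v ends -13 m/s.
13–16 s: v starts -13 m/s; Δx = -13·3 + ½·2·3² = -30 m; v ends -7 m/s.
x(16) = -5 + Σ Δx = 362 m.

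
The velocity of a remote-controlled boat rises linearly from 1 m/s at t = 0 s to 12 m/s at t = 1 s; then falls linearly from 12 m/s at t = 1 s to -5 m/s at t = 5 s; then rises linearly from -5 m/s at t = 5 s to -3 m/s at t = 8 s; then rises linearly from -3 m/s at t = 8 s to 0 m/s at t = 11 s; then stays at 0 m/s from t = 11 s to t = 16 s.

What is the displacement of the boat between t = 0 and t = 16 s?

Net displacement equals the area under the velocity-time graph (areas below the axis count negative).
0–1 s: ½(1 + 12)(1) = 6.5 m
1–5 s: ½(12 + -5)(4) = 14 m
5–8 s: ½(-5 + -3)(3) = -12 m
8–11 s: ½(-3 + 0)(3) = -4.5 m
11–16 s: 0 × 5 = 0 m
Net displacement = 4 m

4 m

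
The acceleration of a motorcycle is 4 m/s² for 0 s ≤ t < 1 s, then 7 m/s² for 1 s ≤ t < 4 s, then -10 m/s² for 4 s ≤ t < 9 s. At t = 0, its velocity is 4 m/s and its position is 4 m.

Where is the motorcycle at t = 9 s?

85.5 m

On each constant-a segment, Δv = aΔt and Δx = v₀Δt + ½aΔt²; chain segment to segment.
0–1 s: v starts 4 m/s; Δx = 4·1 + ½·4·1² = 6 m; v ends 8 m/s.
1–4 s: v starts 8 m/s; Δx = 8·3 + ½·7·3² = 55.5 m; v ends 29 m/s.
4–9 s: v starts 29 m/s; Δx = 29·5 + ½·-10·5² = 20 m; v ends -21 m/s.
x(9) = 4 + Σ Δx = 85.5 m.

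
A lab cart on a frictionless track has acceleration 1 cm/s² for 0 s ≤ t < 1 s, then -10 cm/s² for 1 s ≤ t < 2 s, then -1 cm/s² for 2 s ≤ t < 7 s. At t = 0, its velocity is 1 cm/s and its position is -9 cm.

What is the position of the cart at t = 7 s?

On each constant-a segment, Δv = aΔt and Δx = v₀Δt + ½aΔt²; chain segment to segment.
0–1 s: v starts 1 cm/s; Δx = 1·1 + ½·1·1² = 1.5 cm; v ends 2 cm/s.
1–2 s: v starts 2 cm/s; Δx = 2·1 + ½·-10·1² = -3 cm; v ends -8 cm/s.
2–7 s: v starts -8 cm/s; Δx = -8·5 + ½·-1·5² = -52.5 cm; v ends -13 cm/s.
x(7) = -9 + Σ Δx = -63 cm.

-63 cm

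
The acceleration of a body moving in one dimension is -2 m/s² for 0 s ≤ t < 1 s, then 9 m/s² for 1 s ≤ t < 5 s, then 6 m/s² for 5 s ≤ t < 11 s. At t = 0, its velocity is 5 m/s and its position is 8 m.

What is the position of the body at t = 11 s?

438 m

On each constant-a segment, Δv = aΔt and Δx = v₀Δt + ½aΔt²; chain segment to segment.
0–1 s: v starts 5 m/s; Δx = 5·1 + ½·-2·1² = 4 m; v ends 3 m/s.
1–5 s: v starts 3 m/s; Δx = 3·4 + ½·9·4² = 84 m; v ends 39 m/s.
5–11 s: v starts 39 m/s; Δx = 39·6 + ½·6·6² = 342 m; v ends 75 m/s.
x(11) = 8 + Σ Δx = 438 m.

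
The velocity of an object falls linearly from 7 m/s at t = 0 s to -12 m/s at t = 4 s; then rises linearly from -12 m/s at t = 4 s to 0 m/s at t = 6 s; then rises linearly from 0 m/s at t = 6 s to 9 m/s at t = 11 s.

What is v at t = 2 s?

On 0–4 s the graph is linear from 7 to -12 m/s: v(2) = 7 + (-12 − 7)·(2 − 0)/(4 − 0) = -2.5 m/s.

-2.5 m/s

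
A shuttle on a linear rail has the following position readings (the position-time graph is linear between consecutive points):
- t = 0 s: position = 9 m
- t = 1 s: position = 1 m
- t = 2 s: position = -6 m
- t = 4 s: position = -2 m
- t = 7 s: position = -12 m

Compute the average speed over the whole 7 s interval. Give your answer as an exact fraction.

29/7 m/s

Average speed = (total path length)/(elapsed time); on a piecewise-linear x-t graph the path length is Σ|Δx|.
0–1 s: |Δx| = |1 − 9| = 8 m
1–2 s: |Δx| = |-6 − 1| = 7 m
2–4 s: |Δx| = |-2 − -6| = 4 m
4–7 s: |Δx| = |-12 − -2| = 10 m
Total path = 29 m; average speed = 29/7 = 29/7 m/s.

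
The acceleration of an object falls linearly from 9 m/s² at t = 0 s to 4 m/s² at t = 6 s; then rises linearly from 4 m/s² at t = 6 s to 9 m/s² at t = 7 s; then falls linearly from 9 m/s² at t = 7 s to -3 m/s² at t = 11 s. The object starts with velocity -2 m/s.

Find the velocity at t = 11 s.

Δv equals the area under the a-t graph; then v = v₀ + Δv.
0–6 s: ½(9 + 4)(6) = 39 m/s
6–7 s: ½(4 + 9)(1) = 6.5 m/s
7–11 s: ½(9 + -3)(4) = 12 m/s
Δv = 57.5 m/s, so v(11) = -2 + (57.5) = 55.5 m/s.

55.5 m/s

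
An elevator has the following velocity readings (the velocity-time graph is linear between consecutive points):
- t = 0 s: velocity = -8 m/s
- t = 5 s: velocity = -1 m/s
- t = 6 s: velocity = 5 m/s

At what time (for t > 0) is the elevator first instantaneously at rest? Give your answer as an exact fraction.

v changes sign on 5–6 s (from -1 to 5); the graph is linear there, so v = 0 at t = 5 + (1)·(6 − 5)/(5 − -1) = 31/6 s.

t = 31/6 s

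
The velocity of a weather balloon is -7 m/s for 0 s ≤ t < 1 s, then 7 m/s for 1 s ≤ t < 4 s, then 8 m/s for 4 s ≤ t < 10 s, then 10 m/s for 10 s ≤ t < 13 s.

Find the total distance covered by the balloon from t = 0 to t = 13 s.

Total distance travelled is ∫|v| dt — sum the magnitudes of each area piece.
0–1 s: |-7| × 1 = 7 m
1–4 s: |7| × 3 = 21 m
4–10 s: |8| × 6 = 48 m
10–13 s: |10| × 3 = 30 m
Total distance = 106 m

106 m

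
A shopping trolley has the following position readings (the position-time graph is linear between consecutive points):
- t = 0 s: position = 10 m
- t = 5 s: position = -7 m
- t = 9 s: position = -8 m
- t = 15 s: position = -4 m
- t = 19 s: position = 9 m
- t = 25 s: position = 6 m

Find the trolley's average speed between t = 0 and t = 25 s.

1.52 m/s

Average speed = (total path length)/(elapsed time); on a piecewise-linear x-t graph the path length is Σ|Δx|.
0–5 s: |Δx| = |-7 − 10| = 17 m
5–9 s: |Δx| = |-8 − -7| = 1 m
9–15 s: |Δx| = |-4 − -8| = 4 m
15–19 s: |Δx| = |9 − -4| = 13 m
19–25 s: |Δx| = |6 − 9| = 3 m
Total path = 38 m; average speed = 38/25 = 1.52 m/s.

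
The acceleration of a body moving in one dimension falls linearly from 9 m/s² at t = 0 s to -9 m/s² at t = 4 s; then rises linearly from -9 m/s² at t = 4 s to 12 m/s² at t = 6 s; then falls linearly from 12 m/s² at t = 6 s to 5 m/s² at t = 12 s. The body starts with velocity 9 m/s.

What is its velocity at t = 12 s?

63 m/s

Δv equals the area under the a-t graph; then v = v₀ + Δv.
0–4 s: ½(9 + -9)(4) = 0 m/s
4–6 s: ½(-9 + 12)(2) = 3 m/s
6–12 s: ½(12 + 5)(6) = 51 m/s
Δv = 54 m/s, so v(12) = 9 + (54) = 63 m/s.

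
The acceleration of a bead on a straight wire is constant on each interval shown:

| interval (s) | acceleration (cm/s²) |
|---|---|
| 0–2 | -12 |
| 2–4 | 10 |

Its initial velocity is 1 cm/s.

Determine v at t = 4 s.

Δv equals the area under the a-t graph; then v = v₀ + Δv.
0–2 s: -12 × 2 = -24 cm/s
2–4 s: 10 × 2 = 20 cm/s
Δv = -4 cm/s, so v(4) = 1 + (-4) = -3 cm/s.

-3 cm/s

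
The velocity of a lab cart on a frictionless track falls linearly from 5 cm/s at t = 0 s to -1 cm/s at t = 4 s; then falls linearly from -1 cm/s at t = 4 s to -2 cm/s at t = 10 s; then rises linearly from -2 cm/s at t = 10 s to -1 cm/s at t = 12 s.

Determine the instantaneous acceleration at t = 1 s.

Acceleration is the slope of the v-t graph on 0–4 s: (-1 − 5)/(4 − 0) = -1.5 cm/s².

-1.5 cm/s²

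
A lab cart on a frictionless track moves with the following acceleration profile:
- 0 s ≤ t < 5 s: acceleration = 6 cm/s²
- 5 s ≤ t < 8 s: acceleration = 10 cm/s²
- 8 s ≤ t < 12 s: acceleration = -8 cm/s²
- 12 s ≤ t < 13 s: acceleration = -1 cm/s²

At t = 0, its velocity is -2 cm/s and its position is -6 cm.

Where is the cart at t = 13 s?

381.5 cm

On each constant-a segment, Δv = aΔt and Δx = v₀Δt + ½aΔt²; chain segment to segment.
0–5 s: v starts -2 cm/s; Δx = -2·5 + ½·6·5² = 65 cm; v ends 28 cm/s.
5–8 s: v starts 28 cm/s; Δx = 28·3 + ½·10·3² = 129 cm; v ends 58 cm/s.
8–12 s: v starts 58 cm/s; Δx = 58·4 + ½·-8·4² = 168 cm; v ends 26 cm/s.
12–13 s: v starts 26 cm/s; Δx = 26·1 + ½·-1·1² = 25.5 cm; v ends 25 cm/s.
x(13) = -6 + Σ Δx = 381.5 cm.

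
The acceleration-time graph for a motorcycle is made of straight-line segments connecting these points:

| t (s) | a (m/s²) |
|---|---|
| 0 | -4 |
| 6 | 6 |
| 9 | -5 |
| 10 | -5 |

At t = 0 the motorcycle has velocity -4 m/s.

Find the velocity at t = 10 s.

-1.5 m/s

Δv equals the area under the a-t graph; then v = v₀ + Δv.
0–6 s: ½(-4 + 6)(6) = 6 m/s
6–9 s: ½(6 + -5)(3) = 1.5 m/s
9–10 s: -5 × 1 = -5 m/s
Δv = 2.5 m/s, so v(10) = -4 + (2.5) = -1.5 m/s.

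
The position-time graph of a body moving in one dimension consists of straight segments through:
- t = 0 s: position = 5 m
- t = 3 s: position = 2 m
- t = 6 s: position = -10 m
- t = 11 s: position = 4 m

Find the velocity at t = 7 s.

Velocity is the slope of the x-t graph on 6–11 s: (4 − -10)/(11 − 6) = 2.8 m/s.

2.8 m/s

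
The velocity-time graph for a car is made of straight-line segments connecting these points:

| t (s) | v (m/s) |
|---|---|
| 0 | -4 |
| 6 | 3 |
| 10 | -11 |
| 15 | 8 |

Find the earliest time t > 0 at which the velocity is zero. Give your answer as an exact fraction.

v changes sign on 0–6 s (from -4 to 3); the graph is linear there, so v = 0 at t = 0 + (4)·(6 − 0)/(3 − -4) = 24/7 s.

t = 24/7 s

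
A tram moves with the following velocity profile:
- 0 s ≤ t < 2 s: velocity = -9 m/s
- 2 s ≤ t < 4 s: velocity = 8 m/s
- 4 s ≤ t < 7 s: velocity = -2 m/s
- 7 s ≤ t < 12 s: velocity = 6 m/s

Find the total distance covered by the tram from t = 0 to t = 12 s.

Total distance travelled is ∫|v| dt — sum the magnitudes of each area piece.
0–2 s: |-9| × 2 = 18 m
2–4 s: |8| × 2 = 16 m
4–7 s: |-2| × 3 = 6 m
7–12 s: |6| × 5 = 30 m
Total distance = 70 m

70 m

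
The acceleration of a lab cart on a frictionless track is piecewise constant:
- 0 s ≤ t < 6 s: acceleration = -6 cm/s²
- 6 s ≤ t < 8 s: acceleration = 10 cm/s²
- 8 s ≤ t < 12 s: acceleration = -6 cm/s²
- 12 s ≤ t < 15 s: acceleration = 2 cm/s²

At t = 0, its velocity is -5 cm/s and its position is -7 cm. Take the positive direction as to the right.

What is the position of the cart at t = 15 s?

-465 cm

On each constant-a segment, Δv = aΔt and Δx = v₀Δt + ½aΔt²; chain segment to segment.
0–6 s: v starts -5 cm/s; Δx = -5·6 + ½·-6·6² = -138 cm; v ends -41 cm/s.
6–8 s: v starts -41 cm/s; Δx = -41·2 + ½·10·2² = -62 cm; v ends -21 cm/s.
8–12 s: v starts -21 cm/s; Δx = -21·4 + ½·-6·4² = -132 cm; v ends -45 cm/s.
12–15 s: v starts -45 cm/s; Δx = -45·3 + ½·2·3² = -126 cm; v ends -39 cm/s.
x(15) = -7 + Σ Δx = -465 cm.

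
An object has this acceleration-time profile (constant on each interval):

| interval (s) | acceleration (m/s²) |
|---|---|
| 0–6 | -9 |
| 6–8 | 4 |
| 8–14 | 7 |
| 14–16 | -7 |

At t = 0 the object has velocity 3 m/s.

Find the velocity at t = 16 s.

Δv equals the area under the a-t graph; then v = v₀ + Δv.
0–6 s: -9 × 6 = -54 m/s
6–8 s: 4 × 2 = 8 m/s
8–14 s: 7 × 6 = 42 m/s
14–16 s: -7 × 2 = -14 m/s
Δv = -18 m/s, so v(16) = 3 + (-18) = -15 m/s.

-15 m/s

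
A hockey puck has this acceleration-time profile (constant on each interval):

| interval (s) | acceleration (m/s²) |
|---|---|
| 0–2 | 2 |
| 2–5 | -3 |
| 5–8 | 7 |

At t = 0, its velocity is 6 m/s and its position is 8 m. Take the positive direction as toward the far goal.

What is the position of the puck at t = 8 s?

75 m

On each constant-a segment, Δv = aΔt and Δx = v₀Δt + ½aΔt²; chain segment to segment.
0–2 s: v starts 6 m/s; Δx = 6·2 + ½·2·2² = 16 m; v ends 10 m/s.
2–5 s: v starts 10 m/s; Δx = 10·3 + ½·-3·3² = 16.5 m; v ends 1 m/s.
5–8 s: v starts 1 m/s; Δx = 1·3 + ½·7·3² = 34.5 m; v ends 22 m/s.
x(8) = 8 + Σ Δx = 75 m.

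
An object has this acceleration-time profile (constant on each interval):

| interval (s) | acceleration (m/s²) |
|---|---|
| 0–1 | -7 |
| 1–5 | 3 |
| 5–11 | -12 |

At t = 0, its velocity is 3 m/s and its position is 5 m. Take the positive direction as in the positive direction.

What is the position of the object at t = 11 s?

-155.5 m

On each constant-a segment, Δv = aΔt and Δx = v₀Δt + ½aΔt²; chain segment to segment.
0–1 s: v starts 3 m/s; Δx = 3·1 + ½·-7·1² = -0.5 m; v ends -4 m/s.
1–5 s: v starts -4 m/s; Δx = -4·4 + ½·3·4² = 8 m; v ends 8 m/s.
5–11 s: v starts 8 m/s; Δx = 8·6 + ½·-12·6² = -168 m; v ends -64 m/s.
x(11) = 5 + Σ Δx = -155.5 m.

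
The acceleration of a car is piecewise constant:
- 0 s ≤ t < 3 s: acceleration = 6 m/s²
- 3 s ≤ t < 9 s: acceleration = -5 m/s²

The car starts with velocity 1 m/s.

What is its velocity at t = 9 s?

-11 m/s

Δv equals the area under the a-t graph; then v = v₀ + Δv.
0–3 s: 6 × 3 = 18 m/s
3–9 s: -5 × 6 = -30 m/s
Δv = -12 m/s, so v(9) = 1 + (-12) = -11 m/s.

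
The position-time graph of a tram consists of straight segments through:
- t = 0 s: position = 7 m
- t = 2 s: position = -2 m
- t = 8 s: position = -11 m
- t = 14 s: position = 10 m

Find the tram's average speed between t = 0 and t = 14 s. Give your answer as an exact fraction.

39/14 m/s

Average speed = (total path length)/(elapsed time); on a piecewise-linear x-t graph the path length is Σ|Δx|.
0–2 s: |Δx| = |-2 − 7| = 9 m
2–8 s: |Δx| = |-11 − -2| = 9 m
8–14 s: |Δx| = |10 − -11| = 21 m
Total path = 39 m; average speed = 39/14 = 39/14 m/s.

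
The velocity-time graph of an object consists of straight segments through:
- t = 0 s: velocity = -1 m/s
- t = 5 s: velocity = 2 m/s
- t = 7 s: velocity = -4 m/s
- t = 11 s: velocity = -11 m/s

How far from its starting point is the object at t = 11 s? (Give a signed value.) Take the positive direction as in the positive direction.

Displacement is the signed area under the v-t curve.
0–5 s: ½(-1 + 2)(5) = 2.5 m
5–7 s: ½(2 + -4)(2) = -2 m
7–11 s: ½(-4 + -11)(4) = -30 m
Net displacement = -29.5 m

-29.5 m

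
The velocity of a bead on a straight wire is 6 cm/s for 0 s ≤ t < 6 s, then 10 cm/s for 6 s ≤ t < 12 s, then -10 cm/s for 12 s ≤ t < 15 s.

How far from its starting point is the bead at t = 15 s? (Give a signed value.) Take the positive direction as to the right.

Net displacement equals the area under the velocity-time graph (areas below the axis count negative).
0–6 s: 6 × 6 = 36 cm
6–12 s: 10 × 6 = 60 cm
12–15 s: -10 × 3 = -30 cm
Net displacement = 66 cm

66 cm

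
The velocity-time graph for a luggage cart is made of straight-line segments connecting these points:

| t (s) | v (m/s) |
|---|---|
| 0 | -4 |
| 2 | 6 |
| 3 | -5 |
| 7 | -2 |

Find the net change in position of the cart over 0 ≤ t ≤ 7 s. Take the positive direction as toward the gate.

Net displacement equals the area under the velocity-time graph (areas below the axis count negative).
0–2 s: ½(-4 + 6)(2) = 2 m
2–3 s: ½(6 + -5)(1) = 0.5 m
3–7 s: ½(-5 + -2)(4) = -14 m
Net displacement = -11.5 m

-11.5 m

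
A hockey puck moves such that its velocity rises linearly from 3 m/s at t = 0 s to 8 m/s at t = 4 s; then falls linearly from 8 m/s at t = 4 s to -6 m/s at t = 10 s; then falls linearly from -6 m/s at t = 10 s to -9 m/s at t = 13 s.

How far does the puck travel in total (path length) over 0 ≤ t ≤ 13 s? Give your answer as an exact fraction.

Distance (not displacement) is the total path length: add the absolute areas under v-t.
0–4 s: |½(3 + 8)(4)| = 22 m
4–10 s: v = 0 at t = 52/7 s; triangle areas 96/7 + 54/7 = 150/7 m
10–13 s: |½(-6 + -9)(3)| = 22.5 m
Total distance = 923/14 m

923/14 m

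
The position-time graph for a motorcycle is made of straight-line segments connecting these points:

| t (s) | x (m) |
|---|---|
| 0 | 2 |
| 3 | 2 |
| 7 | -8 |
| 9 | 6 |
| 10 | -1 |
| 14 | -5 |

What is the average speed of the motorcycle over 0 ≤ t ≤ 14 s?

2.5 m/s

Average speed = (total path length)/(elapsed time); on a piecewise-linear x-t graph the path length is Σ|Δx|.
0–3 s: |Δx| = |2 − 2| = 0 m
3–7 s: |Δx| = |-8 − 2| = 10 m
7–9 s: |Δx| = |6 − -8| = 14 m
9–10 s: |Δx| = |-1 − 6| = 7 m
10–14 s: |Δx| = |-5 − -1| = 4 m
Total path = 35 m; average speed = 35/14 = 2.5 m/s.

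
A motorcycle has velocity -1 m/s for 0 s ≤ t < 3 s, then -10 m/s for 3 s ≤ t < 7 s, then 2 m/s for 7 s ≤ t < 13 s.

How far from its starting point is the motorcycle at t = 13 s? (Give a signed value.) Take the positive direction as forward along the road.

-31 m

Net displacement equals the area under the velocity-time graph (areas below the axis count negative).
0–3 s: -1 × 3 = -3 m
3–7 s: -10 × 4 = -40 m
7–13 s: 2 × 6 = 12 m
Net displacement = -31 m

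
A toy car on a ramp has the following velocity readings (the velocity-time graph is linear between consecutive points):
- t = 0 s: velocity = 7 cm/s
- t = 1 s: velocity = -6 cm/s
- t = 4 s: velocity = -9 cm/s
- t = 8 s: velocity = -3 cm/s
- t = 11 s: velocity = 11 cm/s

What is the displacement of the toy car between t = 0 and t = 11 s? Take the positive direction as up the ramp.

-34 cm

Displacement is the signed area under the v-t curve.
0–1 s: ½(7 + -6)(1) = 0.5 cm
1–4 s: ½(-6 + -9)(3) = -22.5 cm
4–8 s: ½(-9 + -3)(4) = -24 cm
8–11 s: ½(-3 + 11)(3) = 12 cm
Net displacement = -34 cm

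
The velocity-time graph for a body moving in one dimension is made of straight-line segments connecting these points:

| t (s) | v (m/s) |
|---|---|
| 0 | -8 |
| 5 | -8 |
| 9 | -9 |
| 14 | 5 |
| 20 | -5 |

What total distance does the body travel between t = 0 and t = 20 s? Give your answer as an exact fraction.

1511/14 m

Distance (not displacement) is the total path length: add the absolute areas under v-t.
0–5 s: |-8| × 5 = 40 m
5–9 s: |½(-8 + -9)(4)| = 34 m
9–14 s: v = 0 at t = 171/14 s; triangle areas 405/28 + 125/28 = 265/14 m
14–20 s: v = 0 at t = 17 s; triangle areas 7.5 + 7.5 = 15 m
Total distance = 1511/14 m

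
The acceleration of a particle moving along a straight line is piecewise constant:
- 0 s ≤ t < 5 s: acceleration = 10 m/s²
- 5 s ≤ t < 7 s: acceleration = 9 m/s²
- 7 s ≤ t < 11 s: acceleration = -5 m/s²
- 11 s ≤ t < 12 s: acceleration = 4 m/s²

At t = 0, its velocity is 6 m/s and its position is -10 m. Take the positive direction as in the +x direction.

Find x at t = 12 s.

On each constant-a segment, Δv = aΔt and Δx = v₀Δt + ½aΔt²; chain segment to segment.
0–5 s: v starts 6 m/s; Δx = 6·5 + ½·10·5² = 155 m; v ends 56 m/s.
5–7 s: v starts 56 m/s; Δx = 56·2 + ½·9·2² = 130 m; v ends 74 m/s.
7–11 s: v starts 74 m/s; Δx = 74·4 + ½·-5·4² = 256 m; v ends 54 m/s.
11–12 s: v starts 54 m/s; Δx = 54·1 + ½·4·1² = 56 m; v ends 58 m/s.
x(12) = -10 + Σ Δx = 587 m.

587 m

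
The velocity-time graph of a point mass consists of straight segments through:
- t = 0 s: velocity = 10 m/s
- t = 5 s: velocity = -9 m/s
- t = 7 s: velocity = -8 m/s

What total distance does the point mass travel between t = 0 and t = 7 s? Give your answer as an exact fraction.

1551/38 m

Total distance travelled is ∫|v| dt — sum the magnitudes of each area piece.
0–5 s: v = 0 at t = 50/19 s; triangle areas 250/19 + 405/38 = 905/38 m
5–7 s: |½(-9 + -8)(2)| = 17 m
Total distance = 1551/38 m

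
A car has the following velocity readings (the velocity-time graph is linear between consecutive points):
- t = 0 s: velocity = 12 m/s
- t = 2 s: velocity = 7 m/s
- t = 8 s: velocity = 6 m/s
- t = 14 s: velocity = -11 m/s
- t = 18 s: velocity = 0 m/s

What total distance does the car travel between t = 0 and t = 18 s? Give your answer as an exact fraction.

1831/17 m

Distance (not displacement) is the total path length: add the absolute areas under v-t.
0–2 s: |½(12 + 7)(2)| = 19 m
2–8 s: |½(7 + 6)(6)| = 39 m
8–14 s: v = 0 at t = 172/17 s; triangle areas 108/17 + 363/17 = 471/17 m
14–18 s: |½(-11 + 0)(4)| = 22 m
Total distance = 1831/17 m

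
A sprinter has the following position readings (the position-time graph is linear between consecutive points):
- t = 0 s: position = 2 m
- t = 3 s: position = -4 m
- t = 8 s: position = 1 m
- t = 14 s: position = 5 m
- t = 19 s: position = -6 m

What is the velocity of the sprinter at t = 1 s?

Velocity is the slope of the x-t graph on 0–3 s: (-4 − 2)/(3 − 0) = -2 m/s.

-2 m/s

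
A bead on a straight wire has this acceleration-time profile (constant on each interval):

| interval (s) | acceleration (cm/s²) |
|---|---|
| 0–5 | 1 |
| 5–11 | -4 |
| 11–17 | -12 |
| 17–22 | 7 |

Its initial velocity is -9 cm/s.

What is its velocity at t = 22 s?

Δv equals the area under the a-t graph; then v = v₀ + Δv.
0–5 s: 1 × 5 = 5 cm/s
5–11 s: -4 × 6 = -24 cm/s
11–17 s: -12 × 6 = -72 cm/s
17–22 s: 7 × 5 = 35 cm/s
Δv = -56 cm/s, so v(22) = -9 + (-56) = -65 cm/s.

-65 cm/s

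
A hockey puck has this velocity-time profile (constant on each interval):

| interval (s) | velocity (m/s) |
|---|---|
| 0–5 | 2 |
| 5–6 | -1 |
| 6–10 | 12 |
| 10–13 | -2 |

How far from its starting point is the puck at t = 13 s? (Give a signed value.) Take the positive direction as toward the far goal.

51 m

Net displacement equals the area under the velocity-time graph (areas below the axis count negative).
0–5 s: 2 × 5 = 10 m
5–6 s: -1 × 1 = -1 m
6–10 s: 12 × 4 = 48 m
10–13 s: -2 × 3 = -6 m
Net displacement = 51 m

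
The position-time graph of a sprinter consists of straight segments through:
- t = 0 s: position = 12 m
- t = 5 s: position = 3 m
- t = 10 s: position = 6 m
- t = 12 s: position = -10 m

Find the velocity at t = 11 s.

Velocity is the slope of the x-t graph on 10–12 s: (-10 − 6)/(12 − 10) = -8 m/s.

-8 m/s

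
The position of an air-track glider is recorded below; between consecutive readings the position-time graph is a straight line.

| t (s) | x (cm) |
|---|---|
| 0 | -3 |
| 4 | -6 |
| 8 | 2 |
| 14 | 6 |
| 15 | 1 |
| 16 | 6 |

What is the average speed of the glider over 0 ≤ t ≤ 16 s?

Average speed = (total path length)/(elapsed time); on a piecewise-linear x-t graph the path length is Σ|Δx|.
0–4 s: |Δx| = |-6 − -3| = 3 cm
4–8 s: |Δx| = |2 − -6| = 8 cm
8–14 s: |Δx| = |6 − 2| = 4 cm
14–15 s: |Δx| = |1 − 6| = 5 cm
15–16 s: |Δx| = |6 − 1| = 5 cm
Total path = 25 cm; average speed = 25/16 = 1.5625 cm/s.

1.5625 cm/s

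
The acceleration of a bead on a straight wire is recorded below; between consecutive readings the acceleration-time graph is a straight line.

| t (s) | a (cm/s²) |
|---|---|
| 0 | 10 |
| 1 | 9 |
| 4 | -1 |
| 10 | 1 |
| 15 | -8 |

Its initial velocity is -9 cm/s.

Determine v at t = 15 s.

Δv equals the area under the a-t graph; then v = v₀ + Δv.
0–1 s: ½(10 + 9)(1) = 9.5 cm/s
1–4 s: ½(9 + -1)(3) = 12 cm/s
4–10 s: ½(-1 + 1)(6) = 0 cm/s
10–15 s: ½(1 + -8)(5) = -17.5 cm/s
Δv = 4 cm/s, so v(15) = -9 + (4) = -5 cm/s.

-5 cm/s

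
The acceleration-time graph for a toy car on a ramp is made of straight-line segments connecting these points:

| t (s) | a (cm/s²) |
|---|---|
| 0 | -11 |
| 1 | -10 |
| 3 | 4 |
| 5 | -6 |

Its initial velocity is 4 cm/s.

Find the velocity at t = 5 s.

-14.5 cm/s

Δv equals the area under the a-t graph; then v = v₀ + Δv.
0–1 s: ½(-11 + -10)(1) = -10.5 cm/s
1–3 s: ½(-10 + 4)(2) = -6 cm/s
3–5 s: ½(4 + -6)(2) = -2 cm/s
Δv = -18.5 cm/s, so v(5) = 4 + (-18.5) = -14.5 cm/s.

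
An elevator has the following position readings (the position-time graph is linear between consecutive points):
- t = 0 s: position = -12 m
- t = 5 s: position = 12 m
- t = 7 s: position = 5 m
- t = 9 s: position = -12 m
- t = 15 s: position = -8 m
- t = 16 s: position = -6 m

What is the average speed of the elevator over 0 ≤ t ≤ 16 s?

Average speed = (total path length)/(elapsed time); on a piecewise-linear x-t graph the path length is Σ|Δx|.
0–5 s: |Δx| = |12 − -12| = 24 m
5–7 s: |Δx| = |5 − 12| = 7 m
7–9 s: |Δx| = |-12 − 5| = 17 m
9–15 s: |Δx| = |-8 − -12| = 4 m
15–16 s: |Δx| = |-6 − -8| = 2 m
Total path = 54 m; average speed = 54/16 = 3.375 m/s.

3.375 m/s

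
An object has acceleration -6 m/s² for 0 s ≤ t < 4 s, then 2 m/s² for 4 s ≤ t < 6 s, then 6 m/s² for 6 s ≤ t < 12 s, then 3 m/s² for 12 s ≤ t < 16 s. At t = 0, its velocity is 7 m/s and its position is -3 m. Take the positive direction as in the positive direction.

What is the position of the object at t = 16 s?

On each constant-a segment, Δv = aΔt and Δx = v₀Δt + ½aΔt²; chain segment to segment.
0–4 s: v starts 7 m/s; Δx = 7·4 + ½·-6·4² = -20 m; v ends -17 m/s.
4–6 s: v starts -17 m/s; Δx = -17·2 + ½·2·2² = -30 m; v ends -13 m/s.
6–12 s: v starts -13 m/s; Δx = -13·6 + ½·6·6² = 30 m; v ends 23 m/s.
12–16 s: v starts 23 m/s; Δx = 23·4 + ½·3·4² = 116 m; v ends 35 m/s.
x(16) = -3 + Σ Δx = 93 m.

93 m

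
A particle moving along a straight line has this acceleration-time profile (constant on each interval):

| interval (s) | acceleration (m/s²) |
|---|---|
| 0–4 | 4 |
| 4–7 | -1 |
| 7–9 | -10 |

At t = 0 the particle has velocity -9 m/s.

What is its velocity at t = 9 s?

-16 m/s

Δv equals the area under the a-t graph; then v = v₀ + Δv.
0–4 s: 4 × 4 = 16 m/s
4–7 s: -1 × 3 = -3 m/s
7–9 s: -10 × 2 = -20 m/s
Δv = -7 m/s, so v(9) = -9 + (-7) = -16 m/s.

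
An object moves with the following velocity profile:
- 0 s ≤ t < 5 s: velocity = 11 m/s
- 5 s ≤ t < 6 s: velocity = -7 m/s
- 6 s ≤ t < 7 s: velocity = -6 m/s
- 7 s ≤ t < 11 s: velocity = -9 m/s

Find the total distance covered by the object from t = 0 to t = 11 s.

104 m

Distance (not displacement) is the total path length: add the absolute areas under v-t.
0–5 s: |11| × 5 = 55 m
5–6 s: |-7| × 1 = 7 m
6–7 s: |-6| × 1 = 6 m
7–11 s: |-9| × 4 = 36 m
Total distance = 104 m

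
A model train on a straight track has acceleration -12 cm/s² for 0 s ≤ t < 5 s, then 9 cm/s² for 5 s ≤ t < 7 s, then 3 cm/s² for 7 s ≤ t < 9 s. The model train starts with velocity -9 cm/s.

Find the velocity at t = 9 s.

Δv equals the area under the a-t graph; then v = v₀ + Δv.
0–5 s: -12 × 5 = -60 cm/s
5–7 s: 9 × 2 = 18 cm/s
7–9 s: 3 × 2 = 6 cm/s
Δv = -36 cm/s, so v(9) = -9 + (-36) = -45 cm/s.

-45 cm/s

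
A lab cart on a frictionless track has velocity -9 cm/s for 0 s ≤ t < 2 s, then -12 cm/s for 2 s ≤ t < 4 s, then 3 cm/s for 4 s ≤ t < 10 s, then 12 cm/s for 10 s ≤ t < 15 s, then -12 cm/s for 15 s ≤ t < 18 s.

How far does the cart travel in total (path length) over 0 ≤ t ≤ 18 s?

156 cm

Total distance travelled is ∫|v| dt — sum the magnitudes of each area piece.
0–2 s: |-9| × 2 = 18 cm
2–4 s: |-12| × 2 = 24 cm
4–10 s: |3| × 6 = 18 cm
10–15 s: |12| × 5 = 60 cm
15–18 s: |-12| × 3 = 36 cm
Total distance = 156 cm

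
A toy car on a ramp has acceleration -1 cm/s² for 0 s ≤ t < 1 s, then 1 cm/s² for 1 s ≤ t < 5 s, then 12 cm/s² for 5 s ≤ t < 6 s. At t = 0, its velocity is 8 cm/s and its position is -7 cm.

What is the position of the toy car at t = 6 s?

On each constant-a segment, Δv = aΔt and Δx = v₀Δt + ½aΔt²; chain segment to segment.
0–1 s: v starts 8 cm/s; Δx = 8·1 + ½·-1·1² = 7.5 cm; v ends 7 cm/s.
1–5 s: v starts 7 cm/s; Δx = 7·4 + ½·1·4² = 36 cm; v ends 11 cm/s.
5–6 s: v starts 11 cm/s; Δx = 11·1 + ½·12·1² = 17 cm; v ends 23 cm/s.
x(6) = -7 + Σ Δx = 53.5 cm.

53.5 cm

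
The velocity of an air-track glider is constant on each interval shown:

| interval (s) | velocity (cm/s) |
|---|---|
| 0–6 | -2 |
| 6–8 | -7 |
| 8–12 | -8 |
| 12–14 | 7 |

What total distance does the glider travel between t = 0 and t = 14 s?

72 cm

Total distance travelled is ∫|v| dt — sum the magnitudes of each area piece.
0–6 s: |-2| × 6 = 12 cm
6–8 s: |-7| × 2 = 14 cm
8–12 s: |-8| × 4 = 32 cm
12–14 s: |7| × 2 = 14 cm
Total distance = 72 cm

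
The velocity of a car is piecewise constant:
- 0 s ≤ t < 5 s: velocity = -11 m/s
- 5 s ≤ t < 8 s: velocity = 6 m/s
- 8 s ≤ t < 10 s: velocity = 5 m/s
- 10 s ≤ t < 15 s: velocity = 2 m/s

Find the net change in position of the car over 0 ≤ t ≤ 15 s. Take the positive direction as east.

-17 m

Displacement is the signed area under the v-t curve.
0–5 s: -11 × 5 = -55 m
5–8 s: 6 × 3 = 18 m
8–10 s: 5 × 2 = 10 m
10–15 s: 2 × 5 = 10 m
Net displacement = -17 m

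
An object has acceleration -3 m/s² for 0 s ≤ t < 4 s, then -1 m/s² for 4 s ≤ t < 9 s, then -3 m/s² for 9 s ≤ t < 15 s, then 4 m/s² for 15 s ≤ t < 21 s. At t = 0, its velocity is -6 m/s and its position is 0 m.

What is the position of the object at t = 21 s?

On each constant-a segment, Δv = aΔt and Δx = v₀Δt + ½aΔt²; chain segment to segment.
0–4 s: v starts -6 m/s; Δx = -6·4 + ½·-3·4² = -48 m; v ends -18 m/s.
4–9 s: v starts -18 m/s; Δx = -18·5 + ½·-1·5² = -102.5 m; v ends -23 m/s.
9–15 s: v starts -23 m/s; Δx = -23·6 + ½·-3·6² = -192 m; v ends -41 m/s.
15–21 s: v starts -41 m/s; Δx = -41·6 + ½·4·6² = -174 m; v ends -17 m/s.
x(21) = 0 + Σ Δx = -516.5 m.

-516.5 m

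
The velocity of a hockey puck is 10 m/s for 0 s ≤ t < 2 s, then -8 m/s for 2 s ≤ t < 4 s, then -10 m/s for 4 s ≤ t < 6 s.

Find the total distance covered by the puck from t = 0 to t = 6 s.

56 m

Distance (not displacement) is the total path length: add the absolute areas under v-t.
0–2 s: |10| × 2 = 20 m
2–4 s: |-8| × 2 = 16 m
4–6 s: |-10| × 2 = 20 m
Total distance = 56 m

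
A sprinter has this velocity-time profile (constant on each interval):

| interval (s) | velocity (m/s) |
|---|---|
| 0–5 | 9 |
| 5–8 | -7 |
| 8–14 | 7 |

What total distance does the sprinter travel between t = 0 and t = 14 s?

108 m

Distance (not displacement) is the total path length: add the absolute areas under v-t.
0–5 s: |9| × 5 = 45 m
5–8 s: |-7| × 3 = 21 m
8–14 s: |7| × 6 = 42 m
Total distance = 108 m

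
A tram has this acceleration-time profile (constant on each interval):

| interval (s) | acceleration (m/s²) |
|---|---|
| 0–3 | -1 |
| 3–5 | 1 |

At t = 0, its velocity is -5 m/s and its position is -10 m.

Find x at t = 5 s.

On each constant-a segment, Δv = aΔt and Δx = v₀Δt + ½aΔt²; chain segment to segment.
0–3 s: v starts -5 m/s; Δx = -5·3 + ½·-1·3² = -19.5 m; v ends -8 m/s.
3–5 s: v starts -8 m/s; Δx = -8·2 + ½·1·2² = -14 m; v ends -6 m/s.
x(5) = -10 + Σ Δx = -43.5 m.

-43.5 m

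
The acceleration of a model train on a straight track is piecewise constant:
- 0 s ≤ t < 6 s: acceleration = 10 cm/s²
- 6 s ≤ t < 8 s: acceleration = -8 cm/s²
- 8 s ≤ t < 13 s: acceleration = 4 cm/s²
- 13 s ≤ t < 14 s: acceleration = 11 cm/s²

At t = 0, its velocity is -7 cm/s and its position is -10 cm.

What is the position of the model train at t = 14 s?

On each constant-a segment, Δv = aΔt and Δx = v₀Δt + ½aΔt²; chain segment to segment.
0–6 s: v starts -7 cm/s; Δx = -7·6 + ½·10·6² = 138 cm; v ends 53 cm/s.
6–8 s: v starts 53 cm/s; Δx = 53·2 + ½·-8·2² = 90 cm; v ends 37 cm/s.
8–13 s: v starts 37 cm/s; Δx = 37·5 + ½·4·5² = 235 cm; v ends 57 cm/s.
13–14 s: v starts 57 cm/s; Δx = 57·1 + ½·11·1² = 62.5 cm; v ends 68 cm/s.
x(14) = -10 + Σ Δx = 515.5 cm.

515.5 cm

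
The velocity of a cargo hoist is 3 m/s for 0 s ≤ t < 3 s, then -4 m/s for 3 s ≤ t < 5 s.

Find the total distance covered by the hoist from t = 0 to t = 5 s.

Distance (not displacement) is the total path length: add the absolute areas under v-t.
0–3 s: |3| × 3 = 9 m
3–5 s: |-4| × 2 = 8 m
Total distance = 17 m

17 m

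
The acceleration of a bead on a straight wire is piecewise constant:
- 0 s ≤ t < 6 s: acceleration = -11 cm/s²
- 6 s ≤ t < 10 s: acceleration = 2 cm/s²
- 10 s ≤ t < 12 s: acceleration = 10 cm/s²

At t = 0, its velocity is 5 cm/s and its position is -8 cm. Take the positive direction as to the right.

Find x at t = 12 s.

-490 cm

On each constant-a segment, Δv = aΔt and Δx = v₀Δt + ½aΔt²; chain segment to segment.
0–6 s: v starts 5 cm/s; Δx = 5·6 + ½·-11·6² = -168 cm; v ends -61 cm/s.
6–10 s: v starts -61 cm/s; Δx = -61·4 + ½·2·4² = -228 cm; v ends -53 cm/s.
10–12 s: v starts -53 cm/s; Δx = -53·2 + ½·10·2² = -86 cm; v ends -33 cm/s.
x(12) = -8 + Σ Δx = -490 cm.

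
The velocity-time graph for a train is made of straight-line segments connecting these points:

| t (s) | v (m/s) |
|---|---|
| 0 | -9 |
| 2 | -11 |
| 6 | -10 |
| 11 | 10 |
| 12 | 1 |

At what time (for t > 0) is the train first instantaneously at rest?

v changes sign on 6–11 s (from -10 to 10); the graph is linear there, so v = 0 at t = 6 + (10)·(11 − 6)/(10 − -10) = 8.5 s.

t = 8.5 s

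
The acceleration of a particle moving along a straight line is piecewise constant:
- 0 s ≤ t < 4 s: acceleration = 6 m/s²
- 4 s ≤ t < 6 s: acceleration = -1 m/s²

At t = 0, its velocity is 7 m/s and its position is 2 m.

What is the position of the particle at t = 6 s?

On each constant-a segment, Δv = aΔt and Δx = v₀Δt + ½aΔt²; chain segment to segment.
0–4 s: v starts 7 m/s; Δx = 7·4 + ½·6·4² = 76 m; v ends 31 m/s.
4–6 s: v starts 31 m/s; Δx = 31·2 + ½·-1·2² = 60 m; v ends 29 m/s.
x(6) = 2 + Σ Δx = 138 m.

138 m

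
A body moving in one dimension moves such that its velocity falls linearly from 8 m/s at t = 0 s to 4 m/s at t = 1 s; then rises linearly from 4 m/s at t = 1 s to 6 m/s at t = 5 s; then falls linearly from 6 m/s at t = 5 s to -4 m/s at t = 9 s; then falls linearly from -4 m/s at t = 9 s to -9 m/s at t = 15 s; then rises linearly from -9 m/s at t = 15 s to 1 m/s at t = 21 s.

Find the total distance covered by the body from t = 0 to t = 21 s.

100 m

Distance (not displacement) is the total path length: add the absolute areas under v-t.
0–1 s: |½(8 + 4)(1)| = 6 m
1–5 s: |½(4 + 6)(4)| = 20 m
5–9 s: v = 0 at t = 7.4 s; triangle areas 7.2 + 3.2 = 10.4 m
9–15 s: |½(-4 + -9)(6)| = 39 m
15–21 s: v = 0 at t = 20.4 s; triangle areas 24.3 + 0.3 = 24.6 m
Total distance = 100 m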